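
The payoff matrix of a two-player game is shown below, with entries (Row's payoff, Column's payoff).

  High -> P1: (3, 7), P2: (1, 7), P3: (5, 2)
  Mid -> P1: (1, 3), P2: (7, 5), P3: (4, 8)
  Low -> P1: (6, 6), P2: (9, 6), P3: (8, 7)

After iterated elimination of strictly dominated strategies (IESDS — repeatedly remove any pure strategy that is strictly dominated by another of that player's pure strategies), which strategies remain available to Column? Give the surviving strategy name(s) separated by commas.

For Row, Low strictly dominates High on the remaining columns (P1: 6>3, P2: 9>1, P3: 8>5); eliminate High.
Row's strategy Mid is strictly dominated by Low (P1: 6>1, P2: 9>7, P3: 8>4) and is removed.
Column P1 is eliminated: P3 beats it against every remaining row (Low: 7>6).
Column P2 is eliminated: P3 beats it against every remaining row (Low: 7>6).
Among the remaining strategies, none is strictly dominated by another pure strategy of the same player, so the elimination stops.
Surviving strategies — Row: {Low}; Column: {P3}.

P3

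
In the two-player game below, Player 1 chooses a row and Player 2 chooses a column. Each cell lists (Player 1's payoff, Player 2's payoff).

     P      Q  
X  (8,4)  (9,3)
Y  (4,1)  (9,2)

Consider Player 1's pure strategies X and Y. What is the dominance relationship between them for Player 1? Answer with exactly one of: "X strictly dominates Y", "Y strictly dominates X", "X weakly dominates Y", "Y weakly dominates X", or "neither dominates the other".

Compare X to Y across every action of Player 2: P: 8>4, Q: 9=9.
X is at least as good everywhere and strictly better somewhere (tied only at Q), so X weakly but not strictly dominates Y.

X weakly dominates Y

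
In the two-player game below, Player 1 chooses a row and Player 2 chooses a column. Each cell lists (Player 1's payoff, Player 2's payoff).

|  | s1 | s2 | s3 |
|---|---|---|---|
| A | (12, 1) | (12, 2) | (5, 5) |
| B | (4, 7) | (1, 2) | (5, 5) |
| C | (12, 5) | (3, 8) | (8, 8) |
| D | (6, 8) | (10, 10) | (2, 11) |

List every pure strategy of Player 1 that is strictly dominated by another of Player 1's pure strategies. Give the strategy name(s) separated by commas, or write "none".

Nothing dominates A: B at s1 (12>4); C at s1 (12=12); D at s1 (12>6).
C strictly dominates B — s1: 12>4, s2: 3>1, s3: 8>5.
Nothing dominates C: A at s1 (12=12); B at s1 (12>4); D at s1 (12>6).
D is strictly dominated by A (s1: 12>6, s2: 12>10, s3: 5>2).

B, D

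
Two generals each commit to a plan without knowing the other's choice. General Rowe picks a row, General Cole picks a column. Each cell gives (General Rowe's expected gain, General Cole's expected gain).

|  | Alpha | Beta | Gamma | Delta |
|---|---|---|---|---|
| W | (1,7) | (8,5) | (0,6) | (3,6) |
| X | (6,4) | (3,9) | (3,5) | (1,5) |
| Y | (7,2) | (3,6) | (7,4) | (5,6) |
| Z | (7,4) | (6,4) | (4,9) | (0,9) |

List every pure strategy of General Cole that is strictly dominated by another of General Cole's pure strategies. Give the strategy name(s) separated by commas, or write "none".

none

Alpha: no other strategy beats it everywhere (Beta at W (7>5); Gamma at W (7>6); Delta at W (7>6)).
Beta: no other strategy beats it everywhere (Alpha at X (9>4); Gamma at X (9>5); Delta at X (9>5)).
Nothing dominates Gamma: Alpha at X (5>4); Beta at W (6>5); Delta at W (6=6).
Delta is not dominated — it holds its own against Alpha at X (5>4); Beta at W (6>5); Gamma at W (6=6).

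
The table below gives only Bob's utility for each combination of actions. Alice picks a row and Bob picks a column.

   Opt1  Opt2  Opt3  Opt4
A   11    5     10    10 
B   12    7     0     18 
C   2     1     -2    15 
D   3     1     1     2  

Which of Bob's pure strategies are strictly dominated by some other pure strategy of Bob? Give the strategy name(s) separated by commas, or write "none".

Opt2, Opt3

Nothing dominates Opt1: Opt2 at A (11>5); Opt3 at A (11>10); Opt4 at A (11>10).
Opt1 strictly dominates Opt2 — A: 11>5, B: 12>7, C: 2>1, D: 3>1.
Opt3 is strictly dominated by Opt1 (A: 11>10, B: 12>0, C: 2>-2, D: 3>1).
Nothing dominates Opt4: Opt1 at B (18>12); Opt2 at A (10>5); Opt3 at A (10=10).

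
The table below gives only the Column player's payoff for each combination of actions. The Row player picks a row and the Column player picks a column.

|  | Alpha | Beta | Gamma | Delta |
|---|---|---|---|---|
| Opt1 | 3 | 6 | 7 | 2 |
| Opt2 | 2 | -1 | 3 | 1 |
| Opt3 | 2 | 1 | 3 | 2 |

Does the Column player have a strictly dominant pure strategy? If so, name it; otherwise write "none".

Gamma

Gamma vs Alpha: Opt1: 7>3, Opt2: 3>2, Opt3: 3>2.
Gamma vs Beta: Opt1: 7>6, Opt2: 3>-1, Opt3: 3>1.
Gamma vs Delta: Opt1: 7>2, Opt2: 3>1, Opt3: 3>2.
Gamma strictly beats every other strategy against every opponent action, so it is strictly dominant.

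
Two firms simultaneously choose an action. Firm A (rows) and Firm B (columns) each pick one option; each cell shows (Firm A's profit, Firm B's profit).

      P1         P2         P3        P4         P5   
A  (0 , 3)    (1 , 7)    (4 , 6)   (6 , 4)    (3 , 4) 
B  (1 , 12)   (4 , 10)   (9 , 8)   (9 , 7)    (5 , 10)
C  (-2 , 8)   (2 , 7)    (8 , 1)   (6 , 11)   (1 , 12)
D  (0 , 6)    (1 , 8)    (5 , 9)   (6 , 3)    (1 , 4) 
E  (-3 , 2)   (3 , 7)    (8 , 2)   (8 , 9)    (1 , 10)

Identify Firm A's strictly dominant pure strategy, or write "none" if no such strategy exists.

B vs A: P1: 1>0, P2: 4>1, P3: 9>4, P4: 9>6, P5: 5>3.
B vs C: P1: 1>-2, P2: 4>2, P3: 9>8, P4: 9>6, P5: 5>1.
B vs D: P1: 1>0, P2: 4>1, P3: 9>5, P4: 9>6, P5: 5>1.
B vs E: P1: 1>-3, P2: 4>3, P3: 9>8, P4: 9>8, P5: 5>1.
B strictly beats every other strategy against every opponent action, so it is strictly dominant.

B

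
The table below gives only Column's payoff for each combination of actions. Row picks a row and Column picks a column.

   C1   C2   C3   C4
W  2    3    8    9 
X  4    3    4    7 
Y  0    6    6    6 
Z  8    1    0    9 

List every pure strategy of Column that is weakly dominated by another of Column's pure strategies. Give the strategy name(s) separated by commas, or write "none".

C1, C2, C3

C1 is weakly dominated by C4 (W: 9>2, X: 7>4, Y: 6>0, Z: 9>8).
C2 is weakly dominated by C4 (W: 9>3, X: 7>3, Y: 6=6, Z: 9>1).
C3 is weakly dominated by C4 (W: 9>8, X: 7>4, Y: 6=6, Z: 9>0).
Nothing dominates C4: C1 at W (9>2); C2 at W (9>3); C3 at W (9>8).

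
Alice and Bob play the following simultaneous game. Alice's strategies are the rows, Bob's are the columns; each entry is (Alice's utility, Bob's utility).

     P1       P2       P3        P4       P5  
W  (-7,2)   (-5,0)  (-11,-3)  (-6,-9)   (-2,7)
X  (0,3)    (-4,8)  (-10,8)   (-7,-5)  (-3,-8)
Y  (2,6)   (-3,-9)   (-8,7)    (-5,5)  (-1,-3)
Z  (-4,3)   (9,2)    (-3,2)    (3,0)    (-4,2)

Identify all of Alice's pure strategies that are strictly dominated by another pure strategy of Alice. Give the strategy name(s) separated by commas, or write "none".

W, X

W is strictly dominated by Y (P1: 2>-7, P2: -3>-5, P3: -8>-11, P4: -5>-6, P5: -1>-2).
X: dominated, since Y does at least as well everywhere (P1: 2>0, P2: -3>-4, P3: -8>-10, P4: -5>-7, P5: -1>-3).
Nothing dominates Y: W at P1 (2>-7); X at P1 (2>0); Z at P1 (2>-4).
Z: no other strategy beats it everywhere (W at P1 (-4>-7); X at P2 (9>-4); Y at P2 (9>-3)).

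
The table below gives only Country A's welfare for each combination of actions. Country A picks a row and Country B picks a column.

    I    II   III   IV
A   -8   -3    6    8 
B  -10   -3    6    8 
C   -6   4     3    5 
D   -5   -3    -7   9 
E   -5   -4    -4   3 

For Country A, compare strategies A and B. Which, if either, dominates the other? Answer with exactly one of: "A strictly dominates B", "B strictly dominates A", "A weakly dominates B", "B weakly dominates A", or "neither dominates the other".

A's payoffs vs B's, by Country B's action — I: -8>-10, II: -3=-3, III: 6=6, IV: 8=8.
A is at least as good everywhere and strictly better somewhere (tied only at II, III, IV), so A weakly but not strictly dominates B.

A weakly dominates B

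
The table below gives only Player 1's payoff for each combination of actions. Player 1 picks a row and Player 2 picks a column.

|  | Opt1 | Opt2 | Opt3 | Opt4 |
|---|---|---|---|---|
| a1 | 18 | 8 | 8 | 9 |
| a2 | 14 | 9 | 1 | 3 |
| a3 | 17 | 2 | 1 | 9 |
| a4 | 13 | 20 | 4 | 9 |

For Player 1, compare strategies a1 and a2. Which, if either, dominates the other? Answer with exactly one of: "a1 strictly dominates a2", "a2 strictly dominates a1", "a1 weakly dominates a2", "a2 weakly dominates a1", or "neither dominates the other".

Compare a1 to a2 across each choice by Player 2: Opt1: 18>14, Opt2: 8<9, Opt3: 8>1, Opt4: 9>3.
a1 does better at Opt1, Opt3, Opt4 but worse at Opt2; neither strategy dominates the other.

neither dominates the other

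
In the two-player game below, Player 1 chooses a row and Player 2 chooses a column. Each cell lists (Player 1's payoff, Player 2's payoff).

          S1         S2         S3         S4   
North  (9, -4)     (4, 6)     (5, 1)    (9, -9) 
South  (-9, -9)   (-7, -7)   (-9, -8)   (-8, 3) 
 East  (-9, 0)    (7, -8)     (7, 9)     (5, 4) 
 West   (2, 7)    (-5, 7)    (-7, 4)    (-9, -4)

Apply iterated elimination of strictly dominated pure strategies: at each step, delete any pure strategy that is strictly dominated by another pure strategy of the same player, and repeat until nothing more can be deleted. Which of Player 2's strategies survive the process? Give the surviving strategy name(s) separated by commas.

S3

For Player 1, North strictly dominates South on the remaining columns (S1: 9>-9, S2: 4>-7, S3: 5>-9, S4: 9>-8); eliminate South.
Row West is eliminated: North beats it against every remaining column (S1: 9>2, S2: 4>-5, S3: 5>-7, S4: 9>-9).
Player 2's strategy S1 is strictly dominated by S3 (North: 1>-4, East: 9>0) and is removed.
Column S4 is eliminated: S3 beats it against every remaining row (North: 1>-9, East: 9>4).
Player 1's strategy North is strictly dominated by East (S2: 7>4, S3: 7>5) and is removed.
For Player 2, S3 strictly dominates S2 on the remaining rows (East: 9>-8); eliminate S2.
Among the remaining strategies, none is strictly dominated by another pure strategy of the same player, so the elimination stops.
Surviving strategies — Player 1: {East}; Player 2: {S3}.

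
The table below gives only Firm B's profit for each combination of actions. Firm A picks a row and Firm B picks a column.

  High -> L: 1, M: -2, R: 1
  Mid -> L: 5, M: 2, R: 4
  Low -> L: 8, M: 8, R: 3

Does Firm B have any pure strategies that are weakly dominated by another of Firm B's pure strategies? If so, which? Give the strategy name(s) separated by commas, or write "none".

Nothing dominates L: M at High (1>-2); R at Mid (5>4).
M is weakly dominated by L (High: 1>-2, Mid: 5>2, Low: 8=8).
L weakly dominates R — High: 1=1, Mid: 5>4, Low: 8>3.

M, R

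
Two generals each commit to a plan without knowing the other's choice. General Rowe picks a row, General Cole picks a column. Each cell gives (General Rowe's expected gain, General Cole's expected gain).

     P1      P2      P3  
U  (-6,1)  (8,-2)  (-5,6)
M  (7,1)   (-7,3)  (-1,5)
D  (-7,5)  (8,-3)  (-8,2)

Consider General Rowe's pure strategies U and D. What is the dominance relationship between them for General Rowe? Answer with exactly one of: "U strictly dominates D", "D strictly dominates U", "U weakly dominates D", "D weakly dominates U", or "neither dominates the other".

Compare U to D across every action of General Cole: P1: -6>-7, P2: 8=8, P3: -5>-8.
U is at least as good everywhere and strictly better somewhere (tied only at P2), so U weakly but not strictly dominates D.

U weakly dominates D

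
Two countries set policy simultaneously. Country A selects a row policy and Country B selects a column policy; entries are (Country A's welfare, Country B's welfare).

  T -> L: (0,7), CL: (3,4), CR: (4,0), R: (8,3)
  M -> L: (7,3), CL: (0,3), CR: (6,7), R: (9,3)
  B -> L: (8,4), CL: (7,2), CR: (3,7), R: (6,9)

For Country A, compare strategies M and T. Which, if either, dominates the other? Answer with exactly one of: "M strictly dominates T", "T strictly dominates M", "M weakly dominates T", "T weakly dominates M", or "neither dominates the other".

neither dominates the other

Compare M to T across each choice by Country B: L: 7>0, CL: 0<3, CR: 6>4, R: 9>8.
M does better at L, CR, R but worse at CL; neither strategy dominates the other.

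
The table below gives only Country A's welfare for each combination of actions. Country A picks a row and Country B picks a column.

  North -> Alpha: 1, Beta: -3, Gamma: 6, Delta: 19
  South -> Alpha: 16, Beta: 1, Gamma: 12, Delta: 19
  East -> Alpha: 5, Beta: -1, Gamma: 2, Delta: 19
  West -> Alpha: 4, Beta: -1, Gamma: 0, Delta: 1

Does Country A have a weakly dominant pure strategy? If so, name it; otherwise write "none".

South

South vs North: Alpha: 16>1, Beta: 1>-3, Gamma: 12>6, Delta: 19=19.
South vs East: Alpha: 16>5, Beta: 1>-1, Gamma: 12>2, Delta: 19=19.
South vs West: Alpha: 16>4, Beta: 1>-1, Gamma: 12>0, Delta: 19>1.
South is at least as good as every other strategy against every opponent action, so it is weakly dominant.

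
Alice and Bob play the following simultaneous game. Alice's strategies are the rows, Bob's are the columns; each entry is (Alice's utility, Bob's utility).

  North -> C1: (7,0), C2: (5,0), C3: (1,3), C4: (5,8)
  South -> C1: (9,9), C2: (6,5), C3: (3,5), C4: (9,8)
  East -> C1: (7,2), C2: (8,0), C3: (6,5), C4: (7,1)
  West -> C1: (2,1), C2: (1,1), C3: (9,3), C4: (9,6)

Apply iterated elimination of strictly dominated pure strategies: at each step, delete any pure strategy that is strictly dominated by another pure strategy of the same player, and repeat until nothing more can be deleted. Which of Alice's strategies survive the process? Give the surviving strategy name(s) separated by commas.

South, East, West

For Alice, South strictly dominates North on the remaining columns (C1: 9>7, C2: 6>5, C3: 3>1, C4: 9>5); eliminate North.
Column C2 is eliminated: C4 beats it against every remaining row (South: 8>5, East: 1>0, West: 6>1).
Among the remaining strategies, none is strictly dominated by another pure strategy of the same player, so the elimination stops.
Surviving strategies — Alice: {South, East, West}; Bob: {C1, C3, C4}.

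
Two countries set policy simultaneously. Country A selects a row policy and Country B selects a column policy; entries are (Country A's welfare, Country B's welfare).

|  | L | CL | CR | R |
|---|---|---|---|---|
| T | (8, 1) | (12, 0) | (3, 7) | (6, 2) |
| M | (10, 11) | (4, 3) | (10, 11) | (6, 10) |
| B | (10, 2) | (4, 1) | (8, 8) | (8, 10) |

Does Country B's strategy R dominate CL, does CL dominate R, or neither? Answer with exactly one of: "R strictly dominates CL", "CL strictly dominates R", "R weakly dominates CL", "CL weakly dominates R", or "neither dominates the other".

R's payoffs vs CL's, by Country A's action — T: 2>0, M: 10>3, B: 10>1.
R gives a strictly higher payoff against each choice by Country A, so R strictly dominates CL.

R strictly dominates CL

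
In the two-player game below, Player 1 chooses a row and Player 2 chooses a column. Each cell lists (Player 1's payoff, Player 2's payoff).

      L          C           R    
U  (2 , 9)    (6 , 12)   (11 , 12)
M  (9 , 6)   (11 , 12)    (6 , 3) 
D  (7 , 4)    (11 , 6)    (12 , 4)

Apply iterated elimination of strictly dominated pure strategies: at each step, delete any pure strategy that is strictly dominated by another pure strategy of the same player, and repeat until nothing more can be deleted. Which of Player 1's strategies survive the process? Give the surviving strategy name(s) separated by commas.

M, D

Player 1's strategy U is strictly dominated by D (L: 7>2, C: 11>6, R: 12>11) and is removed.
For Player 2, C strictly dominates L on the remaining rows (M: 12>6, D: 6>4); eliminate L.
Player 2's strategy R is strictly dominated by C (M: 12>3, D: 6>4) and is removed.
Among the remaining strategies, none is strictly dominated by another pure strategy of the same player, so the elimination stops.
Surviving strategies — Player 1: {M, D}; Player 2: {C}.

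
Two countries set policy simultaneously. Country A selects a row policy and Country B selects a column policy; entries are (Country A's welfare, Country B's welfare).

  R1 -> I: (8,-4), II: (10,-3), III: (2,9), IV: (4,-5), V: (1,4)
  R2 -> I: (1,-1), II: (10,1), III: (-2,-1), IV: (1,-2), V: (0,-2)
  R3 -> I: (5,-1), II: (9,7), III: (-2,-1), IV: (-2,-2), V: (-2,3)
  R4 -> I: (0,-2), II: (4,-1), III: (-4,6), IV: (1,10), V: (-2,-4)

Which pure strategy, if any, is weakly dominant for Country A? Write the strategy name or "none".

R1

R1 vs R2: I: 8>1, II: 10=10, III: 2>-2, IV: 4>1, V: 1>0.
R1 vs R3: I: 8>5, II: 10>9, III: 2>-2, IV: 4>-2, V: 1>-2.
R1 vs R4: I: 8>0, II: 10>4, III: 2>-4, IV: 4>1, V: 1>-2.
R1 is at least as good as every other strategy against every opponent action, so it is weakly dominant.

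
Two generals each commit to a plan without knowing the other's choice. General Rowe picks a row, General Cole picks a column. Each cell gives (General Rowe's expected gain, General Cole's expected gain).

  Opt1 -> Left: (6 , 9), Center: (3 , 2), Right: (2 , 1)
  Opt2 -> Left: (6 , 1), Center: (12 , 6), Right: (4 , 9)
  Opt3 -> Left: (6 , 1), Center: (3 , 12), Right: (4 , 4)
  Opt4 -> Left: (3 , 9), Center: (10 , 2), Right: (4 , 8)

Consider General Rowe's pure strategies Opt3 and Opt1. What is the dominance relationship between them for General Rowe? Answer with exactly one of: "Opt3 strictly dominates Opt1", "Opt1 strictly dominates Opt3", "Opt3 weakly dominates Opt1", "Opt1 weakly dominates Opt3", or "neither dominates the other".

Compare Opt3 to Opt1 across every action of General Cole: Left: 6=6, Center: 3=3, Right: 4>2.
Opt3 is at least as good everywhere and strictly better somewhere (tied only at Left, Center), so Opt3 weakly but not strictly dominates Opt1.

Opt3 weakly dominates Opt1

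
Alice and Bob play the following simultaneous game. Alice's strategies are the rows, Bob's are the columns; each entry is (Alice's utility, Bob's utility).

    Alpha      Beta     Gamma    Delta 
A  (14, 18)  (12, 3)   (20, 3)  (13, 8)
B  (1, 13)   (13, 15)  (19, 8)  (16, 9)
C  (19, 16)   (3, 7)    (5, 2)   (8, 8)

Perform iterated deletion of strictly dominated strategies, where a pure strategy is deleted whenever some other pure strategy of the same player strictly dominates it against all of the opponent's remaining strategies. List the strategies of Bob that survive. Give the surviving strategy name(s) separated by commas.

Alpha, Beta

Bob's strategy Gamma is strictly dominated by Alpha (A: 18>3, B: 13>8, C: 16>2) and is removed.
Bob's strategy Delta is strictly dominated by Alpha (A: 18>8, B: 13>9, C: 16>8) and is removed.
Among the remaining strategies, none is strictly dominated by another pure strategy of the same player, so the elimination stops.
Surviving strategies — Alice: {A, B, C}; Bob: {Alpha, Beta}.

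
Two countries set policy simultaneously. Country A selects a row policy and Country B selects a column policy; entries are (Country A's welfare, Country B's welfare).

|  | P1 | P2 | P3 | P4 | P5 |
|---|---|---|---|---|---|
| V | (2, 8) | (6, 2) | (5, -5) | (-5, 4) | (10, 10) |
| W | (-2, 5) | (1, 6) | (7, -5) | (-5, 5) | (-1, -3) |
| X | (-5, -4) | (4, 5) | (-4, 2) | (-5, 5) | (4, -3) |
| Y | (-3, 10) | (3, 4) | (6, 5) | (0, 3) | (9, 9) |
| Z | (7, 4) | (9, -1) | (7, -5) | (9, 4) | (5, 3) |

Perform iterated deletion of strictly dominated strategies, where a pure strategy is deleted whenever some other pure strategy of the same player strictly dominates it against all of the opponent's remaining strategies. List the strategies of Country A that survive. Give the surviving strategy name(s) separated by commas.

V, Y, Z

For Country A, Z strictly dominates X on the remaining columns (P1: 7>-5, P2: 9>4, P3: 7>-4, P4: 9>-5, P5: 5>4); eliminate X.
Column P3 is eliminated: P1 beats it against every remaining row (V: 8>-5, W: 5>-5, Y: 10>5, Z: 4>-5).
Country A's strategy W is strictly dominated by Z (P1: 7>-2, P2: 9>1, P4: 9>-5, P5: 5>-1) and is removed.
Column P2 is eliminated: P1 beats it against every remaining row (V: 8>2, Y: 10>4, Z: 4>-1).
Among the remaining strategies, none is strictly dominated by another pure strategy of the same player, so the elimination stops.
Surviving strategies — Country A: {V, Y, Z}; Country B: {P1, P4, P5}.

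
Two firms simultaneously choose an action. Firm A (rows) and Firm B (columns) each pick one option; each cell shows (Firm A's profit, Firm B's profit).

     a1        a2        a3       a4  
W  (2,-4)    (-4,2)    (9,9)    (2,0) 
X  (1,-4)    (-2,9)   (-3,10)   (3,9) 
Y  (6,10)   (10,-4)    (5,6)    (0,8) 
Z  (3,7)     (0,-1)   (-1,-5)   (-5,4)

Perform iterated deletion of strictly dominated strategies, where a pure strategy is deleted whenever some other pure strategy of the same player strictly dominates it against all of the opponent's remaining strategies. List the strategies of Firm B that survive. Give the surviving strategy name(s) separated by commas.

For Firm A, Y strictly dominates Z on the remaining columns (a1: 6>3, a2: 10>0, a3: 5>-1, a4: 0>-5); eliminate Z.
Firm B's strategy a2 is strictly dominated by a3 (W: 9>2, X: 10>9, Y: 6>-4) and is removed.
Among the remaining strategies, none is strictly dominated by another pure strategy of the same player, so the elimination stops.
Surviving strategies — Firm A: {W, X, Y}; Firm B: {a1, a3, a4}.

a1, a3, a4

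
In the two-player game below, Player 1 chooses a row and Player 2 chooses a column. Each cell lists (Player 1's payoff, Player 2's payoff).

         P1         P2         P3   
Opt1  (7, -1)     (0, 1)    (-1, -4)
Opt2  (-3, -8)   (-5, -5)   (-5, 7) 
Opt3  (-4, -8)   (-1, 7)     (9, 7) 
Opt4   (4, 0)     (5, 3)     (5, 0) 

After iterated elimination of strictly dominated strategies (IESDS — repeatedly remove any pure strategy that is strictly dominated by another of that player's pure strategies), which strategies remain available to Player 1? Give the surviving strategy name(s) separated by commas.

Player 1's strategy Opt2 is strictly dominated by Opt1 (P1: 7>-3, P2: 0>-5, P3: -1>-5) and is removed.
Player 2's strategy P1 is strictly dominated by P2 (Opt1: 1>-1, Opt3: 7>-8, Opt4: 3>0) and is removed.
Row Opt1 is eliminated: Opt4 beats it against every remaining column (P2: 5>0, P3: 5>-1).
Among the remaining strategies, none is strictly dominated by another pure strategy of the same player, so the elimination stops.
Surviving strategies — Player 1: {Opt3, Opt4}; Player 2: {P2, P3}.

Opt3, Opt4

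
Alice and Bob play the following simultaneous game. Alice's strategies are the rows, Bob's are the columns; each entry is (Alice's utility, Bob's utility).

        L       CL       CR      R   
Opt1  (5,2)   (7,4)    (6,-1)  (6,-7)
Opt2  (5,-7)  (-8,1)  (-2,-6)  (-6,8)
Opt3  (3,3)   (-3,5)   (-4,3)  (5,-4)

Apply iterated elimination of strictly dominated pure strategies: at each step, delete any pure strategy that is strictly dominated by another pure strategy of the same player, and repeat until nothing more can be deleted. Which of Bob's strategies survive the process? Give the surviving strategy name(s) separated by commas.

For Alice, Opt1 strictly dominates Opt3 on the remaining columns (L: 5>3, CL: 7>-3, CR: 6>-4, R: 6>5); eliminate Opt3.
Column L is eliminated: CL beats it against every remaining row (Opt1: 4>2, Opt2: 1>-7).
Row Opt2 is eliminated: Opt1 beats it against every remaining column (CL: 7>-8, CR: 6>-2, R: 6>-6).
Bob's strategy CR is strictly dominated by CL (Opt1: 4>-1) and is removed.
Bob's strategy R is strictly dominated by CL (Opt1: 4>-7) and is removed.
Among the remaining strategies, none is strictly dominated by another pure strategy of the same player, so the elimination stops.
Surviving strategies — Alice: {Opt1}; Bob: {CL}.

CL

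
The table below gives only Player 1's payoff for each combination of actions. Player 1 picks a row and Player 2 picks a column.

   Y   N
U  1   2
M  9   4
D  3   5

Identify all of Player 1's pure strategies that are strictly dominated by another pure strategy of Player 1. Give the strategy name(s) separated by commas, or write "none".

U is strictly dominated by M (Y: 9>1, N: 4>2).
M is not dominated — it holds its own against U at Y (9>1); D at Y (9>3).
Nothing dominates D: U at Y (3>1); M at N (5>4).

U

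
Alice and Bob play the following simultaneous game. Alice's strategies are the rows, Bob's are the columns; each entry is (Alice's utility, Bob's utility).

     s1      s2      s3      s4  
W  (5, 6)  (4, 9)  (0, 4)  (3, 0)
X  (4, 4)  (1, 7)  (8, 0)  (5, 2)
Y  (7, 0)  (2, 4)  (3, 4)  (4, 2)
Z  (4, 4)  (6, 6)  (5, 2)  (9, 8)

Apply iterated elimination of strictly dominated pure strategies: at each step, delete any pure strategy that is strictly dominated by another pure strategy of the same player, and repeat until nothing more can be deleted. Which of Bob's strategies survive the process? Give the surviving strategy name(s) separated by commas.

s4

Column s1 is eliminated: s2 beats it against every remaining row (W: 9>6, X: 7>4, Y: 4>0, Z: 6>4).
Row W is eliminated: Z beats it against every remaining column (s2: 6>4, s3: 5>0, s4: 9>3).
For Alice, Z strictly dominates Y on the remaining columns (s2: 6>2, s3: 5>3, s4: 9>4); eliminate Y.
Bob's strategy s3 is strictly dominated by s2 (X: 7>0, Z: 6>2) and is removed.
For Alice, Z strictly dominates X on the remaining columns (s2: 6>1, s4: 9>5); eliminate X.
For Bob, s4 strictly dominates s2 on the remaining rows (Z: 8>6); eliminate s2.
Among the remaining strategies, none is strictly dominated by another pure strategy of the same player, so the elimination stops.
Surviving strategies — Alice: {Z}; Bob: {s4}.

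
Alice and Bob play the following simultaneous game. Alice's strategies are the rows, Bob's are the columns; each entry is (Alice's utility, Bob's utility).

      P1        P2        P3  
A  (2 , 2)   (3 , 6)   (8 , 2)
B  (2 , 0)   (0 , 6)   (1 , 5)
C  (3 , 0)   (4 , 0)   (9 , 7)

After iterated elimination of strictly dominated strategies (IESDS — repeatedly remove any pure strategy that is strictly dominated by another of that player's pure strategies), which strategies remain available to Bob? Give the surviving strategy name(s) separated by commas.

Row A is eliminated: C beats it against every remaining column (P1: 3>2, P2: 4>3, P3: 9>8).
Alice's strategy B is strictly dominated by C (P1: 3>2, P2: 4>0, P3: 9>1) and is removed.
Bob's strategy P1 is strictly dominated by P3 (C: 7>0) and is removed.
Bob's strategy P2 is strictly dominated by P3 (C: 7>0) and is removed.
Among the remaining strategies, none is strictly dominated by another pure strategy of the same player, so the elimination stops.
Surviving strategies — Alice: {C}; Bob: {P3}.

P3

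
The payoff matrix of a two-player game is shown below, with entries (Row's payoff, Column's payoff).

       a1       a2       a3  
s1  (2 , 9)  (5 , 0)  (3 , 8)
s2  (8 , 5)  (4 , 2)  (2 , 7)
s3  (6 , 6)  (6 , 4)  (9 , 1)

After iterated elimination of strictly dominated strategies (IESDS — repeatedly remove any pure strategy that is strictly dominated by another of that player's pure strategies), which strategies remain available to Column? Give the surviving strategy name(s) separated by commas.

For Row, s3 strictly dominates s1 on the remaining columns (a1: 6>2, a2: 6>5, a3: 9>3); eliminate s1.
Column's strategy a2 is strictly dominated by a1 (s2: 5>2, s3: 6>4) and is removed.
Among the remaining strategies, none is strictly dominated by another pure strategy of the same player, so the elimination stops.
Surviving strategies — Row: {s2, s3}; Column: {a1, a3}.

a1, a3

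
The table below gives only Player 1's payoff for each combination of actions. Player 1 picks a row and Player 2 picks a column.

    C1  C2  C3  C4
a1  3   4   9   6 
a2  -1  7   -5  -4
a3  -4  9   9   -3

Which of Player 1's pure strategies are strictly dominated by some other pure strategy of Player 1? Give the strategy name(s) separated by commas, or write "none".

a1: no other strategy beats it everywhere (a2 at C1 (3>-1); a3 at C1 (3>-4)).
a2 is not dominated — it holds its own against a1 at C2 (7>4); a3 at C1 (-1>-4).
Nothing dominates a3: a1 at C2 (9>4); a2 at C2 (9>7).

none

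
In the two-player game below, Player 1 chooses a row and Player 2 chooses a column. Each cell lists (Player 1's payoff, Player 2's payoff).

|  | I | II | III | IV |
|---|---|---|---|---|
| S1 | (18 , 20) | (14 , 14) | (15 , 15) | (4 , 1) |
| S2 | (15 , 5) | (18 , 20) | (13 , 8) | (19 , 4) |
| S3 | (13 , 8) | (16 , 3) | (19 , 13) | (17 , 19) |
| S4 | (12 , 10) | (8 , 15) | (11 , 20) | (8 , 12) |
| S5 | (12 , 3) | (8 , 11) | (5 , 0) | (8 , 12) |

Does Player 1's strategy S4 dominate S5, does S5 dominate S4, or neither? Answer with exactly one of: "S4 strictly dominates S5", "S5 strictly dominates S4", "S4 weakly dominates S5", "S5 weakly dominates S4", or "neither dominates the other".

S4 weakly dominates S5

Compare S4 to S5 across each choice by Player 2: I: 12=12, II: 8=8, III: 11>5, IV: 8=8.
S4 is at least as good everywhere and strictly better somewhere (tied only at I, II, IV), so S4 weakly but not strictly dominates S5.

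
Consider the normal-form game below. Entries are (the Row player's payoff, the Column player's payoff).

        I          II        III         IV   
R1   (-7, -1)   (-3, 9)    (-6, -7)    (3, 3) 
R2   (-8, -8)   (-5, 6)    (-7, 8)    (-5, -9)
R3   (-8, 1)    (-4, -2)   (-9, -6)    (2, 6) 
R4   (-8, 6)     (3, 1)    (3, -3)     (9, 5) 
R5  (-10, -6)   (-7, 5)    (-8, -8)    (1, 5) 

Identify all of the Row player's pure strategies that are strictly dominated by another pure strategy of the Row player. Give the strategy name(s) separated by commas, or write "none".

R2, R3, R5

Nothing dominates R1: R2 at I (-7>-8); R3 at I (-7>-8); R4 at I (-7>-8); R5 at I (-7>-10).
R2 is strictly dominated by R1 (I: -7>-8, II: -3>-5, III: -6>-7, IV: 3>-5).
R3: dominated, since R1 does at least as well everywhere (I: -7>-8, II: -3>-4, III: -6>-9, IV: 3>2).
R4 is not dominated — it holds its own against R1 at II (3>-3); R2 at I (-8=-8); R3 at I (-8=-8); R5 at I (-8>-10).
R1 strictly dominates R5 — I: -7>-10, II: -3>-7, III: -6>-8, IV: 3>1.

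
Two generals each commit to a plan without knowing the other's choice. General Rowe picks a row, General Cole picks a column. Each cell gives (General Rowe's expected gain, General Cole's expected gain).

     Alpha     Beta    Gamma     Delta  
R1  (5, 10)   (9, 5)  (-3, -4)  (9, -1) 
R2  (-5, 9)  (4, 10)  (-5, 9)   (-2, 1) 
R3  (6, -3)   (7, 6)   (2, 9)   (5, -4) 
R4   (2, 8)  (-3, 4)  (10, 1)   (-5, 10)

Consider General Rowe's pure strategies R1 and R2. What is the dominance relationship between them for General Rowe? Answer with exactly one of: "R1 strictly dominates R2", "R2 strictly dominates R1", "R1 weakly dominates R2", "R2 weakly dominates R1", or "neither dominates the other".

R1 strictly dominates R2

R1's payoffs vs R2's, by General Cole's action — Alpha: 5>-5, Beta: 9>4, Gamma: -3>-5, Delta: 9>-2.
R1 gives a strictly higher payoff against every action of General Cole, so R1 strictly dominates R2.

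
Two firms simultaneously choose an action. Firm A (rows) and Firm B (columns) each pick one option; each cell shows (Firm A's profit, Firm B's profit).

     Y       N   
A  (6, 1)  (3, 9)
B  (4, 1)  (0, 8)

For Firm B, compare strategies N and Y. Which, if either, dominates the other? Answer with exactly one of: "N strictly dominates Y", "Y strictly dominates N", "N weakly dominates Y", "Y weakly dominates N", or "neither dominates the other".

Compare N to Y across every action of Firm A: A: 9>1, B: 8>1.
Every comparison favours N, so N strictly dominates Y.

N strictly dominates Y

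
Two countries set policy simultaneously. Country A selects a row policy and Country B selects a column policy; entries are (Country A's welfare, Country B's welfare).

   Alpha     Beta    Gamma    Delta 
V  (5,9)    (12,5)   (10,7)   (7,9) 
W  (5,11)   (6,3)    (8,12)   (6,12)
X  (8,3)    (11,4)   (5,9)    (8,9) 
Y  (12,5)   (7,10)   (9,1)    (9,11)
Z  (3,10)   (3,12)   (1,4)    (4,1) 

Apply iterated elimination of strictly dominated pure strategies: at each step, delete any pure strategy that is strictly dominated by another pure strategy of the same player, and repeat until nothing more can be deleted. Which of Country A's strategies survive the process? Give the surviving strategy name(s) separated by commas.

Country A's strategy W is strictly dominated by Y (Alpha: 12>5, Beta: 7>6, Gamma: 9>8, Delta: 9>6) and is removed.
For Country A, V strictly dominates Z on the remaining columns (Alpha: 5>3, Beta: 12>3, Gamma: 10>1, Delta: 7>4); eliminate Z.
Country B's strategy Beta is strictly dominated by Delta (V: 9>5, X: 9>4, Y: 11>10) and is removed.
Country A's strategy X is strictly dominated by Y (Alpha: 12>8, Gamma: 9>5, Delta: 9>8) and is removed.
For Country B, Alpha strictly dominates Gamma on the remaining rows (V: 9>7, Y: 5>1); eliminate Gamma.
For Country A, Y strictly dominates V on the remaining columns (Alpha: 12>5, Delta: 9>7); eliminate V.
Column Alpha is eliminated: Delta beats it against every remaining row (Y: 11>5).
Among the remaining strategies, none is strictly dominated by another pure strategy of the same player, so the elimination stops.
Surviving strategies — Country A: {Y}; Country B: {Delta}.

Y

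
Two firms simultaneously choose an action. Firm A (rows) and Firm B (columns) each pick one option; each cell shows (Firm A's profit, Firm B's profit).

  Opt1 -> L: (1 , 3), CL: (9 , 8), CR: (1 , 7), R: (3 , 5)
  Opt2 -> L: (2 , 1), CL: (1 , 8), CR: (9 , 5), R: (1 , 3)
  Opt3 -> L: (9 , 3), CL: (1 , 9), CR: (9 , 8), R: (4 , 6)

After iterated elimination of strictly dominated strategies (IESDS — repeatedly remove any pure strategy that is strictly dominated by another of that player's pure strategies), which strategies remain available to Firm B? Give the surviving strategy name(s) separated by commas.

For Firm B, CL strictly dominates L on the remaining rows (Opt1: 8>3, Opt2: 8>1, Opt3: 9>3); eliminate L.
Column CR is eliminated: CL beats it against every remaining row (Opt1: 8>7, Opt2: 8>5, Opt3: 9>8).
For Firm A, Opt1 strictly dominates Opt2 on the remaining columns (CL: 9>1, R: 3>1); eliminate Opt2.
Column R is eliminated: CL beats it against every remaining row (Opt1: 8>5, Opt3: 9>6).
Row Opt3 is eliminated: Opt1 beats it against every remaining column (CL: 9>1).
Among the remaining strategies, none is strictly dominated by another pure strategy of the same player, so the elimination stops.
Surviving strategies — Firm A: {Opt1}; Firm B: {CL}.

CL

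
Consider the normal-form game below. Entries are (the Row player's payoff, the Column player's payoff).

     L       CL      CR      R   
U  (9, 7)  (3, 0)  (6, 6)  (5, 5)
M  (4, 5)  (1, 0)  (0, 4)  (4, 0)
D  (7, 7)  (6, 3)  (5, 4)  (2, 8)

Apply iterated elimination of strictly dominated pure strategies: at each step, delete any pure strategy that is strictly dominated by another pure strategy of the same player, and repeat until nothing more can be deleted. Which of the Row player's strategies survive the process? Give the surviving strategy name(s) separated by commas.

For the Row player, U strictly dominates M on the remaining columns (L: 9>4, CL: 3>1, CR: 6>0, R: 5>4); eliminate M.
The Column player's strategy CL is strictly dominated by L (U: 7>0, D: 7>3) and is removed.
The Row player's strategy D is strictly dominated by U (L: 9>7, CR: 6>5, R: 5>2) and is removed.
The Column player's strategy CR is strictly dominated by L (U: 7>6) and is removed.
The Column player's strategy R is strictly dominated by L (U: 7>5) and is removed.
Among the remaining strategies, none is strictly dominated by another pure strategy of the same player, so the elimination stops.
Surviving strategies — the Row player: {U}; the Column player: {L}.

U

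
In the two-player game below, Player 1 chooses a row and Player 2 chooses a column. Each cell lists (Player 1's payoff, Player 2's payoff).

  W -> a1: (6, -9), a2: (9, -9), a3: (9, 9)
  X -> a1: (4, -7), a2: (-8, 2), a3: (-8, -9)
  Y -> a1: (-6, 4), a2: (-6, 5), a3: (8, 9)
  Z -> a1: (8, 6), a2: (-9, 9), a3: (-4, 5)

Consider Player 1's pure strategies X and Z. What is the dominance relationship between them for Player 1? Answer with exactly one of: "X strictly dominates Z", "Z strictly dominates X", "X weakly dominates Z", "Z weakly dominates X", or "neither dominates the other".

neither dominates the other

Compare X to Z across every action of Player 2: a1: 4<8, a2: -8>-9, a3: -8<-4.
X does better at a2 but worse at a1, a3; neither strategy dominates the other.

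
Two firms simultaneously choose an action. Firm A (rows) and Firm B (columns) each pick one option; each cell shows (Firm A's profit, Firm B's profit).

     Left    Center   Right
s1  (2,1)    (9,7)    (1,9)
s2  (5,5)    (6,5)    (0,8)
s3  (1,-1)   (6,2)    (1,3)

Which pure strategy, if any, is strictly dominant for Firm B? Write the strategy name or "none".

Right

Right vs Left: s1: 9>1, s2: 8>5, s3: 3>-1.
Right vs Center: s1: 9>7, s2: 8>5, s3: 3>2.
Right strictly beats every other strategy against every opponent action, so it is strictly dominant.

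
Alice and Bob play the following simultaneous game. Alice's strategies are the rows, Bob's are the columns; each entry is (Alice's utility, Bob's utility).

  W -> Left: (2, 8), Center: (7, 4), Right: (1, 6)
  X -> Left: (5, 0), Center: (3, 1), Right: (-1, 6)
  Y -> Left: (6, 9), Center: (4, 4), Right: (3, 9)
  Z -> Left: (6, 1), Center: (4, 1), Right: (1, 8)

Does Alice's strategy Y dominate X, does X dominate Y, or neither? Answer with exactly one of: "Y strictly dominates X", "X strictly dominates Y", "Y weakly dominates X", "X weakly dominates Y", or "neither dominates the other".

Compare Y to X across every action of Bob: Left: 6>5, Center: 4>3, Right: 3>-1.
Y gives a strictly higher payoff against every action of Bob, so Y strictly dominates X.

Y strictly dominates X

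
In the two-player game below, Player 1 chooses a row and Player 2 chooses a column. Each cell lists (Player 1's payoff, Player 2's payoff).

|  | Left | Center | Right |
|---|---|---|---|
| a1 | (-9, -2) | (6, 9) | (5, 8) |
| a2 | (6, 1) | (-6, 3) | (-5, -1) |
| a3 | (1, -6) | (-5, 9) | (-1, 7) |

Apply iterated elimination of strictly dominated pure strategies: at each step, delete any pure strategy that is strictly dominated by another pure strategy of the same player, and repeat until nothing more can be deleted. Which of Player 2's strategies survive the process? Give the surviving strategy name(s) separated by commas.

For Player 2, Center strictly dominates Left on the remaining rows (a1: 9>-2, a2: 3>1, a3: 9>-6); eliminate Left.
For Player 1, a1 strictly dominates a2 on the remaining columns (Center: 6>-6, Right: 5>-5); eliminate a2.
Player 1's strategy a3 is strictly dominated by a1 (Center: 6>-5, Right: 5>-1) and is removed.
Player 2's strategy Right is strictly dominated by Center (a1: 9>8) and is removed.
Among the remaining strategies, none is strictly dominated by another pure strategy of the same player, so the elimination stops.
Surviving strategies — Player 1: {a1}; Player 2: {Center}.

Center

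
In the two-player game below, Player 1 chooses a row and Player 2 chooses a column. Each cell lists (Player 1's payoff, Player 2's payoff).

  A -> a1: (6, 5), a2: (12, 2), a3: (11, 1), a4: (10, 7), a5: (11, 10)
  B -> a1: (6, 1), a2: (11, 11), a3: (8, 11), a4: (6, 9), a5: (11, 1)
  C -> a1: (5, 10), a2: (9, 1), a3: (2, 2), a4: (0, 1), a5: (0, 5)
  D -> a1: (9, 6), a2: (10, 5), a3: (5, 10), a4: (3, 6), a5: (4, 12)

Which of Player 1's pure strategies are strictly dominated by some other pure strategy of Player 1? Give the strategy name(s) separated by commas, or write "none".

A: no other strategy beats it everywhere (B at a1 (6=6); C at a1 (6>5); D at a2 (12>10)).
B: no other strategy beats it everywhere (A at a1 (6=6); C at a1 (6>5); D at a2 (11>10)).
C: dominated, since A does at least as well everywhere (a1: 6>5, a2: 12>9, a3: 11>2, a4: 10>0, a5: 11>0).
D is not dominated — it holds its own against A at a1 (9>6); B at a1 (9>6); C at a1 (9>5).

C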